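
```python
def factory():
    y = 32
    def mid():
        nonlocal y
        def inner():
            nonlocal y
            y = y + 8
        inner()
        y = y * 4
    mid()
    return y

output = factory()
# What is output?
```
160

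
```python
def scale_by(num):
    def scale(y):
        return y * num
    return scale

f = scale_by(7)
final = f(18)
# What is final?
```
126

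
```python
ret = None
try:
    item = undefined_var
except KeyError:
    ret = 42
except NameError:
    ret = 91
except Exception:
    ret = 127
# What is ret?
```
91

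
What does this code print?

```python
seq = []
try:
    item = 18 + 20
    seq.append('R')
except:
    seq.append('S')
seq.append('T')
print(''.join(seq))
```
RT

No exception, try block completes normally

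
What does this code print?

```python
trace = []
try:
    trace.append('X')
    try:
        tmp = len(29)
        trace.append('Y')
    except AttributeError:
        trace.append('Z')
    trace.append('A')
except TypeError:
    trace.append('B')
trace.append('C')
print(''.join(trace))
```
XBC

Inner handler doesn't match, propagates to outer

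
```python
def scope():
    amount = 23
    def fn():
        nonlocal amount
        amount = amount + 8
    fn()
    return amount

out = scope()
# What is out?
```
31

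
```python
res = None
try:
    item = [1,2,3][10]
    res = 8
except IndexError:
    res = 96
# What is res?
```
96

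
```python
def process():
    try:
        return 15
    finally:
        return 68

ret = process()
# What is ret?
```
68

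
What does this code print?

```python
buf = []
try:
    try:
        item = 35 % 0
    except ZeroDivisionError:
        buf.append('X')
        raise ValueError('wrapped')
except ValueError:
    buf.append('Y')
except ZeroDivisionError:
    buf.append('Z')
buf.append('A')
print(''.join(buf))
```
XYA

ValueError raised and caught, original ZeroDivisionError not re-raised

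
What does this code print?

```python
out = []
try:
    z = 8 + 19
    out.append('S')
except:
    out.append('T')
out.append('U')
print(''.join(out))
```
SU

No exception, try block completes normally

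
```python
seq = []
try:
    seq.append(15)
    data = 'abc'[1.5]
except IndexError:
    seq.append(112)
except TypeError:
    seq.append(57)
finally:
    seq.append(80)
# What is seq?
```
[15, 57, 80]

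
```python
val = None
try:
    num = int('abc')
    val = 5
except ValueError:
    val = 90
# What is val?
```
90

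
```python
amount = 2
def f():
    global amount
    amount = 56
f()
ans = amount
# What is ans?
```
56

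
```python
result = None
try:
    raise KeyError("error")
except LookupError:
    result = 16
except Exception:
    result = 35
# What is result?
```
16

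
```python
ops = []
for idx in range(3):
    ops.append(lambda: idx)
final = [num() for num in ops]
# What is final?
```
[2, 2, 2]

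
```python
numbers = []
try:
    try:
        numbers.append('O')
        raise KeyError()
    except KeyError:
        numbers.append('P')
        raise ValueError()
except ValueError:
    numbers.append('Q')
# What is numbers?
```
['O', 'P', 'Q']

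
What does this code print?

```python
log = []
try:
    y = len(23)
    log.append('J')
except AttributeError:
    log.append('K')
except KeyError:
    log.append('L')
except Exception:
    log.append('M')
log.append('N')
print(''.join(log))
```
MN

TypeError not specifically caught, falls to Exception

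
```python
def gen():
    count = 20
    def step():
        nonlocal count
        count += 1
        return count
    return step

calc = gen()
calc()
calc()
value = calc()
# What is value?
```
23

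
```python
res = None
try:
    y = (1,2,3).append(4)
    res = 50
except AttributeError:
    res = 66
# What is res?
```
66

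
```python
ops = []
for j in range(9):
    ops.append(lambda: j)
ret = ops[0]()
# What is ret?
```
8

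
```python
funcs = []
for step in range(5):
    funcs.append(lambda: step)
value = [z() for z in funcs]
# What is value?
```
[4, 4, 4, 4, 4]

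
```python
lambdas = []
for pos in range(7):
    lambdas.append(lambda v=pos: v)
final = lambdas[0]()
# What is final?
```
0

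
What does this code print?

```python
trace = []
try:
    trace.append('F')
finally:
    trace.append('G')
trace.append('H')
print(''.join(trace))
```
FGH

try/finally without except, no exception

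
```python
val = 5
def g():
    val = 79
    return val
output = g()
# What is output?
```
79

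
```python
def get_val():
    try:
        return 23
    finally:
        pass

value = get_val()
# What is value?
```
23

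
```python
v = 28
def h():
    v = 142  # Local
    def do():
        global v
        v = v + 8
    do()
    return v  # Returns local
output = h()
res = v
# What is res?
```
36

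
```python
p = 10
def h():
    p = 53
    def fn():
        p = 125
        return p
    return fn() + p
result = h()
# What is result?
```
178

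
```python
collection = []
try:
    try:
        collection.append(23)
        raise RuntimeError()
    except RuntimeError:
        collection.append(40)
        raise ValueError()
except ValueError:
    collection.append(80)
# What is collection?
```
[23, 40, 80]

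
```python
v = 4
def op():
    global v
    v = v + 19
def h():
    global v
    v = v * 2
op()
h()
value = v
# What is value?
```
46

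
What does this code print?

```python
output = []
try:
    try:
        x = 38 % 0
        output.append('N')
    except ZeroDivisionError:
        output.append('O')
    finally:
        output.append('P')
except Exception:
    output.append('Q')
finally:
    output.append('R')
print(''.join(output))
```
OPR

Both finally blocks run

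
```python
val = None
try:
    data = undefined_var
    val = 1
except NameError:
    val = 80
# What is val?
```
80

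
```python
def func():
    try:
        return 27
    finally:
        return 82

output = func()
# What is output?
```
82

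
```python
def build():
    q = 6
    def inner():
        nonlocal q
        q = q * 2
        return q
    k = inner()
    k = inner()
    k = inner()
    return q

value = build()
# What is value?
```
48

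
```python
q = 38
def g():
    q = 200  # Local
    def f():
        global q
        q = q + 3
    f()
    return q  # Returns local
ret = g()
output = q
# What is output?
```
41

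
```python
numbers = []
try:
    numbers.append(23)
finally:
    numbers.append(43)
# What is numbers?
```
[23, 43]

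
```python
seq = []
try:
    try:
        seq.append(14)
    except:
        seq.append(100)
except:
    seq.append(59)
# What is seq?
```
[14]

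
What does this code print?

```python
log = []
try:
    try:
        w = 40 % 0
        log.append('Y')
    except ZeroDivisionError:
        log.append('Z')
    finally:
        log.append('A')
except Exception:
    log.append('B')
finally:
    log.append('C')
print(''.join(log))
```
ZAC

Both finally blocks run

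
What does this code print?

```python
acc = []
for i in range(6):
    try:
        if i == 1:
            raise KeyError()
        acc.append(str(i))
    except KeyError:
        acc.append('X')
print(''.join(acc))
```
0X2345

Exception on i=1 caught, loop continues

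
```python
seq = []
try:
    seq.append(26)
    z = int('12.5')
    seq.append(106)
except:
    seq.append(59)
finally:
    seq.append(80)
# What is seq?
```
[26, 59, 80]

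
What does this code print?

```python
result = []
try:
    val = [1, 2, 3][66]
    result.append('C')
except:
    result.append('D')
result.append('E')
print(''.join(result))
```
DE

Exception raised in try, caught by bare except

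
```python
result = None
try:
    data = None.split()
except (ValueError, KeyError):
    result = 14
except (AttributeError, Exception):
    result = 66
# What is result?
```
66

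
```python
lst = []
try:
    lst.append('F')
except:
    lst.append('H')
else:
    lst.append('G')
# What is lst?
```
['F', 'G']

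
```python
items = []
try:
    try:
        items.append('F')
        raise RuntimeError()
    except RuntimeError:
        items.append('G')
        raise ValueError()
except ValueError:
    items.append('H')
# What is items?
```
['F', 'G', 'H']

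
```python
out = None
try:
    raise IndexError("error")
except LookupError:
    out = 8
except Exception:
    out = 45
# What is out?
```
8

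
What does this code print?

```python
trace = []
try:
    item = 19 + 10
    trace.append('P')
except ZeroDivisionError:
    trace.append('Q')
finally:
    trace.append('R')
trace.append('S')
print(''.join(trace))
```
PRS

finally runs after normal execution too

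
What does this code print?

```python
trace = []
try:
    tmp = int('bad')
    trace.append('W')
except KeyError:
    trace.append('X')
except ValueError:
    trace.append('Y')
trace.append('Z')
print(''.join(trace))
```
YZ

ValueError is caught by its specific handler, not KeyError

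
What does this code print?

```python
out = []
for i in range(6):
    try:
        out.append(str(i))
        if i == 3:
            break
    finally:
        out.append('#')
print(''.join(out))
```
0#1#2#3#

finally runs even when breaking out of loop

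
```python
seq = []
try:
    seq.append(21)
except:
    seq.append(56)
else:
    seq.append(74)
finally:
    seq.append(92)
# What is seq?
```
[21, 74, 92]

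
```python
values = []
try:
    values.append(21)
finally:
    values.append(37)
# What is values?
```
[21, 37]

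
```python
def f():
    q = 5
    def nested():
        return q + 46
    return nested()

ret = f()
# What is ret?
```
51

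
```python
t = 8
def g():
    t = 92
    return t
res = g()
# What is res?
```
92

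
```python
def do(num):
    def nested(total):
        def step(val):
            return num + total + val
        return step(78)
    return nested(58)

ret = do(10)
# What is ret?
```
146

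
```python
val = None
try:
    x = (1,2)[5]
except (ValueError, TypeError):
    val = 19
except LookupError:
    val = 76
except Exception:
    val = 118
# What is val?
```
76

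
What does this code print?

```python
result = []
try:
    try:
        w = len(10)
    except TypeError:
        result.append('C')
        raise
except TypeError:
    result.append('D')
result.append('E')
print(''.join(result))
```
CDE

raise without argument re-raises current exception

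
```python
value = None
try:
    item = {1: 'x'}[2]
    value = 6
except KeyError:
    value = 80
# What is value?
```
80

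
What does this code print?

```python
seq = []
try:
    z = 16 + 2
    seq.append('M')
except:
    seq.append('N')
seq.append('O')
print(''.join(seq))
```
MO

No exception, try block completes normally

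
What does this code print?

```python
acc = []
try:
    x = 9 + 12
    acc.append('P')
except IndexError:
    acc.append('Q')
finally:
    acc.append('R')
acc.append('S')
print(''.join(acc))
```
PRS

finally runs after normal execution too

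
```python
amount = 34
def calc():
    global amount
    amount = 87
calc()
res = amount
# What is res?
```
87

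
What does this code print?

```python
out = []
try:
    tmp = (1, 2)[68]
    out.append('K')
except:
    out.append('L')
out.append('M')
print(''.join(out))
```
LM

Exception raised in try, caught by bare except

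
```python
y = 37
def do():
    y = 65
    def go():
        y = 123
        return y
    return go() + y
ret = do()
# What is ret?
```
188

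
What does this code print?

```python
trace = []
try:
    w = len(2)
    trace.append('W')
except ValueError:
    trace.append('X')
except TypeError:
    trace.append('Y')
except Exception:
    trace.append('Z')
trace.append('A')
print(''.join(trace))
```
YA

TypeError matches before generic Exception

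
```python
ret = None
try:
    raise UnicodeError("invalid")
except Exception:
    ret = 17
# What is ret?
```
17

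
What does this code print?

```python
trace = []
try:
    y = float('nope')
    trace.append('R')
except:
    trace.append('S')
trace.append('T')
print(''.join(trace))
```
ST

Exception raised in try, caught by bare except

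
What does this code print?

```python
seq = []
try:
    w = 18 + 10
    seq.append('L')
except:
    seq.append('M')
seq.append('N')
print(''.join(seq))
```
LN

No exception, try block completes normally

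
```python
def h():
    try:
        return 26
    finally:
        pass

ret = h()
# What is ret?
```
26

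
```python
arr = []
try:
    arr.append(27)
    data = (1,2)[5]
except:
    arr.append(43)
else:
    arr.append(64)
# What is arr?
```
[27, 43]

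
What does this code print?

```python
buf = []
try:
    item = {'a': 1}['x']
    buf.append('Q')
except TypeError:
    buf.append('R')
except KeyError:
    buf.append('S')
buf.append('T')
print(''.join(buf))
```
ST

KeyError is caught by its specific handler, not TypeError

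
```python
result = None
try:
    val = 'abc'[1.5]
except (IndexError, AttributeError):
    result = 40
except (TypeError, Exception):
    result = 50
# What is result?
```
50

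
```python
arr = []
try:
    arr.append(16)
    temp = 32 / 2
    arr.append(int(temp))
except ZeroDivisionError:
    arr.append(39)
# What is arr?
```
[16, 16]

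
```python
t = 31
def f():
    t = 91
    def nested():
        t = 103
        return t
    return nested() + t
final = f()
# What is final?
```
194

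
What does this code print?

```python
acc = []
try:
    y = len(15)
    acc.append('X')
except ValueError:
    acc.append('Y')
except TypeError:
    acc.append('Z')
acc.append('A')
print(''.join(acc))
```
ZA

TypeError is caught by its specific handler, not ValueError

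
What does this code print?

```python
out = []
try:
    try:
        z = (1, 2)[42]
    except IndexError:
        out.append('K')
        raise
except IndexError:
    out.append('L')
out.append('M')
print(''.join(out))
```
KLM

raise without argument re-raises current exception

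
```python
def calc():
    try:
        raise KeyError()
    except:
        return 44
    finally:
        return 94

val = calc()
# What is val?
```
94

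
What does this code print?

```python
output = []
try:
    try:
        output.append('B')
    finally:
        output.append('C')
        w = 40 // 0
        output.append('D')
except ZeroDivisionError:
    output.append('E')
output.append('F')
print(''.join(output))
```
BCEF

Exception in inner finally caught by outer except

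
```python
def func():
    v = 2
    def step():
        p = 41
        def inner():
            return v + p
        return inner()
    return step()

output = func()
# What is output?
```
43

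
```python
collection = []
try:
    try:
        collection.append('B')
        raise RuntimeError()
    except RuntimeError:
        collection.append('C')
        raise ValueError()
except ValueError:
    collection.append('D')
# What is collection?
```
['B', 'C', 'D']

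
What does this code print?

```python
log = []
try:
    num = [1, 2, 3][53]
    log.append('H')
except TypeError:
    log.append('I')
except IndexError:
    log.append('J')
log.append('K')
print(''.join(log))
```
JK

IndexError is caught by its specific handler, not TypeError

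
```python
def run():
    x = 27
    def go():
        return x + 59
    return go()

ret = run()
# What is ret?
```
86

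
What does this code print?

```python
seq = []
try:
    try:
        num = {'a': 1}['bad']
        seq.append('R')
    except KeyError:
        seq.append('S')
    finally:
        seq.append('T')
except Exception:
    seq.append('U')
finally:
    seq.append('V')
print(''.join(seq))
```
STV

Both finally blocks run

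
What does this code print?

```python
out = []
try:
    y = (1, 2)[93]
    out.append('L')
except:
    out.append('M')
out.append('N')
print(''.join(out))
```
MN

Exception raised in try, caught by bare except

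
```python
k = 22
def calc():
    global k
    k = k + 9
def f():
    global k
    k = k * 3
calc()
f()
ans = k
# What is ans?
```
93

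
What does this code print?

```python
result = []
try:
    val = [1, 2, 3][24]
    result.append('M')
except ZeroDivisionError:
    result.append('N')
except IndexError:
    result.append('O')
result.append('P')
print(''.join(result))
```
OP

IndexError is caught by its specific handler, not ZeroDivisionError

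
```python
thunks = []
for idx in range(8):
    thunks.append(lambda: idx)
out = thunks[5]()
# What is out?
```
7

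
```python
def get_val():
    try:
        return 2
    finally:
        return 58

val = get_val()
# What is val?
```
58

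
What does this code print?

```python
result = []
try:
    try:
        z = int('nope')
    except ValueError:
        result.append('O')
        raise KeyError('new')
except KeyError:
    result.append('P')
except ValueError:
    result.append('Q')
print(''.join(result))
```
OP

New KeyError raised, caught by outer KeyError handler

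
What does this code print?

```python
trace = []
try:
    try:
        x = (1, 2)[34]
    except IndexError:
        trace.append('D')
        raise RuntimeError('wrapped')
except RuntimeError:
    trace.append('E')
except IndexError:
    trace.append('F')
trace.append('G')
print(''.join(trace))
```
DEG

RuntimeError raised and caught, original IndexError not re-raised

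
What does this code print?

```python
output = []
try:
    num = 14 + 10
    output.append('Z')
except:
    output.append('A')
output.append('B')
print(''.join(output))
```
ZB

No exception, try block completes normally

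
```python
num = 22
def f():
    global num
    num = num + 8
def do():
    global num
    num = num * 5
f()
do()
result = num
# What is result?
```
150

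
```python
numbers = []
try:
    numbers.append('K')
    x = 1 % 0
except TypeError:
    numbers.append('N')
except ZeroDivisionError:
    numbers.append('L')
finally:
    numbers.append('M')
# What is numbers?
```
['K', 'L', 'M']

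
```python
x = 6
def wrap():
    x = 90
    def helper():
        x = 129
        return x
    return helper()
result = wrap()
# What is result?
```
129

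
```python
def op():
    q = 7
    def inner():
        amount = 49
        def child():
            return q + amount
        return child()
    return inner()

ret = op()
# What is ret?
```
56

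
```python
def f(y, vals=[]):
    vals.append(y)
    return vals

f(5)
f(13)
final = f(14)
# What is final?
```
[5, 13, 14]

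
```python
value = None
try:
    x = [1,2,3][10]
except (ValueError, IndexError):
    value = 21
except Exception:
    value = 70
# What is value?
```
21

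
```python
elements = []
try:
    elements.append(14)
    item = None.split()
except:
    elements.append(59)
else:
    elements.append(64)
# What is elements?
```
[14, 59]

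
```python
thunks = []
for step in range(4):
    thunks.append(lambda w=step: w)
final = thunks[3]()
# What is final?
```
3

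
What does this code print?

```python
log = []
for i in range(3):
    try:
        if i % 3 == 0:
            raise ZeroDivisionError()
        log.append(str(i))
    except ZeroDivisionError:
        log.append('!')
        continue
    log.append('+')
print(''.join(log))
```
!1+2+

continue in except skips rest of loop body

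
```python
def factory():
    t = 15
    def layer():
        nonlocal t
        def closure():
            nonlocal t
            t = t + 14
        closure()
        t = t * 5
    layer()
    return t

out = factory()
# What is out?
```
145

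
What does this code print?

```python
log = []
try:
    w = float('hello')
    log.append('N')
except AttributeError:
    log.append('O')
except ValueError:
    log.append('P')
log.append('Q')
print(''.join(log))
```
PQ

ValueError is caught by its specific handler, not AttributeError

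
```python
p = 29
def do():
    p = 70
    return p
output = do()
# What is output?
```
70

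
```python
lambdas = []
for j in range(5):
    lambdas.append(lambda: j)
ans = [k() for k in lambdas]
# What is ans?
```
[4, 4, 4, 4, 4]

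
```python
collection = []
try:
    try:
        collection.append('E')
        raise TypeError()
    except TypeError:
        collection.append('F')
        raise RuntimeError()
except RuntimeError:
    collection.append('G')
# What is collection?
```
['E', 'F', 'G']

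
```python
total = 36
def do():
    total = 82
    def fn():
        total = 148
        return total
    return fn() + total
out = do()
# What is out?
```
230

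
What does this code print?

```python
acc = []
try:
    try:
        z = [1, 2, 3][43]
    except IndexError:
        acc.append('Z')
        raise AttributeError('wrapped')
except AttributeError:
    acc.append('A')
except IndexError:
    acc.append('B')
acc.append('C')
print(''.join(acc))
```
ZAC

AttributeError raised and caught, original IndexError not re-raised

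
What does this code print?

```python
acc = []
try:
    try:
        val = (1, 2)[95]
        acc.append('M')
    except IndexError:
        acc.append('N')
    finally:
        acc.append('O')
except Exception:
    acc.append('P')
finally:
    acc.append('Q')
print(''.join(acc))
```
NOQ

Both finally blocks run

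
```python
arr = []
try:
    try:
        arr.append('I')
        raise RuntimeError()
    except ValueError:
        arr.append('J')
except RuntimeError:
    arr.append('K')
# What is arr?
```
['I', 'K']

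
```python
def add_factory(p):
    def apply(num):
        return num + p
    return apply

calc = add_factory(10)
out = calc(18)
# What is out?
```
28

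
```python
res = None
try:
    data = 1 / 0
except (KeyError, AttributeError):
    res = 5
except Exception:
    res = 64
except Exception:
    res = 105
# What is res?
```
64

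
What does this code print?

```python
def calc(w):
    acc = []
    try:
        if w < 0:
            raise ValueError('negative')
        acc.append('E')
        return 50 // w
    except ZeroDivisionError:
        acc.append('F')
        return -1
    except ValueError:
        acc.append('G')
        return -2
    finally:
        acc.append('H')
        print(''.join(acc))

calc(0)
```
EFH

w=0 causes ZeroDivisionError, caught, finally prints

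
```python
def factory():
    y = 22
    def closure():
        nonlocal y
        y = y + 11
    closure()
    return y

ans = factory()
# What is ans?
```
33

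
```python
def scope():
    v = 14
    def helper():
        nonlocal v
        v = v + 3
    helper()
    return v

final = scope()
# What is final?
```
17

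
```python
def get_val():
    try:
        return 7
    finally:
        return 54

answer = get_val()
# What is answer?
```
54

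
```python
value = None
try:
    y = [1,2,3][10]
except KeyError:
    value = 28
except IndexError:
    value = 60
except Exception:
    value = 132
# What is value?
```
60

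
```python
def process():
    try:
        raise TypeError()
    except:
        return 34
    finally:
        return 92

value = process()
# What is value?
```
92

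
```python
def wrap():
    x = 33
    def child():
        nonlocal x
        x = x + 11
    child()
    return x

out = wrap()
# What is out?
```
44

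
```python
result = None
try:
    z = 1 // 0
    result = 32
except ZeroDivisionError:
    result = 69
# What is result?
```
69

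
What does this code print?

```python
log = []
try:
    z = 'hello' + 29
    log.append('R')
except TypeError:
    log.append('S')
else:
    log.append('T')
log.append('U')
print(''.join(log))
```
SU

else block skipped when exception is caught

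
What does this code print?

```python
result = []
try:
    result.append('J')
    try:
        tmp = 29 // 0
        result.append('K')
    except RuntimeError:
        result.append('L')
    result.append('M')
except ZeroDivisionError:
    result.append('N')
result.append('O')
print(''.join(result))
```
JNO

Inner handler doesn't match, propagates to outer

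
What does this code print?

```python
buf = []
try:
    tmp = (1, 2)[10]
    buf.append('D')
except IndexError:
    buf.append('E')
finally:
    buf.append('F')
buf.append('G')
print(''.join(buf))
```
EFG

finally always runs, even after exception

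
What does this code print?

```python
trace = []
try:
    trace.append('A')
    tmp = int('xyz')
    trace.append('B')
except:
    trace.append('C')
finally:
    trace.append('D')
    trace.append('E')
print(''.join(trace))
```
ACDE

Code before exception runs, then except, then all of finally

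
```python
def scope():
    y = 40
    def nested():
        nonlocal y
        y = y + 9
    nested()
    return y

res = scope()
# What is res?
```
49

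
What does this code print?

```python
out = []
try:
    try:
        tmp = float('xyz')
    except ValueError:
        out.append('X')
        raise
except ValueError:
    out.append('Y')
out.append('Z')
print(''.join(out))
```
XYZ

raise without argument re-raises current exception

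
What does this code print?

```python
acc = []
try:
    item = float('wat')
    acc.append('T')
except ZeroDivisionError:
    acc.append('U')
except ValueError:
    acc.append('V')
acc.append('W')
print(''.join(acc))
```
VW

ValueError is caught by its specific handler, not ZeroDivisionError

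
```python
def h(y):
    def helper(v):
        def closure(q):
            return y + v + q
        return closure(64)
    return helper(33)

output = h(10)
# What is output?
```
107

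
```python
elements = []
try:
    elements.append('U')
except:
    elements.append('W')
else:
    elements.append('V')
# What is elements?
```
['U', 'V']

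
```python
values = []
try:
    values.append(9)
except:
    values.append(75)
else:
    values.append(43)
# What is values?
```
[9, 43]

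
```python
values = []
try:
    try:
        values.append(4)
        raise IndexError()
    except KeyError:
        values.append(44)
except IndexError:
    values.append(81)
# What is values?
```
[4, 81]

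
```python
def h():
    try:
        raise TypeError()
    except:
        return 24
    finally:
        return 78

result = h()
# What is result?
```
78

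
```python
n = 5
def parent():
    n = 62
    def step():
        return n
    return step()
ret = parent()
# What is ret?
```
62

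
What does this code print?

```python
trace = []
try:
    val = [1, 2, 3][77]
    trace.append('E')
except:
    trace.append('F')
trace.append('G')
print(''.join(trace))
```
FG

Exception raised in try, caught by bare except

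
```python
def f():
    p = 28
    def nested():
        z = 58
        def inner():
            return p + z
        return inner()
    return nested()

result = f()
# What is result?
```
86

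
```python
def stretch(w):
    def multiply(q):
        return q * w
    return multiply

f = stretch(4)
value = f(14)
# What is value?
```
56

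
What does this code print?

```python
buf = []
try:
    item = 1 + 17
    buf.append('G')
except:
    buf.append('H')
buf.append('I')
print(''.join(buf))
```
GI

No exception, try block completes normally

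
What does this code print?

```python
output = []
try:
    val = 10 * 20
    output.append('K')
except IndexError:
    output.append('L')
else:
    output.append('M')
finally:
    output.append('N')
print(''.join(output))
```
KMN

else runs before finally when no exception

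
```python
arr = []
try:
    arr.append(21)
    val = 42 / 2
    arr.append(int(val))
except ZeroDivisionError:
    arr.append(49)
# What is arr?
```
[21, 21]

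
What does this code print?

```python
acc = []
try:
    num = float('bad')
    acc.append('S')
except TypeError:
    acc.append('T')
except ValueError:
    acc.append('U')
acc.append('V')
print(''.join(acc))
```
UV

ValueError is caught by its specific handler, not TypeError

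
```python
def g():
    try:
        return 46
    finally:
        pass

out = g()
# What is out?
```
46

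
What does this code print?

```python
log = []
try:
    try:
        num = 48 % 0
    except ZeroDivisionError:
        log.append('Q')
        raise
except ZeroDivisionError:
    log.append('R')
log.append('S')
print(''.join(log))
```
QRS

raise without argument re-raises current exception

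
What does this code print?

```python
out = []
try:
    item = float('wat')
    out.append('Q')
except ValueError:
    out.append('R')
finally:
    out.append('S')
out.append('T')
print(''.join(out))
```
RST

finally always runs, even after exception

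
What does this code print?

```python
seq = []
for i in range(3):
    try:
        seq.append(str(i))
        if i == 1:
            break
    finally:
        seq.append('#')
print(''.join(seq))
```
0#1#

finally runs even when breaking out of loop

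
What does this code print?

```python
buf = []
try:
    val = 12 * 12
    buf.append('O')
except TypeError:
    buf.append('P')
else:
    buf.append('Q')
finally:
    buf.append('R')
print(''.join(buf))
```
OQR

else runs before finally when no exception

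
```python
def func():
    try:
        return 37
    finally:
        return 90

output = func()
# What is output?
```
90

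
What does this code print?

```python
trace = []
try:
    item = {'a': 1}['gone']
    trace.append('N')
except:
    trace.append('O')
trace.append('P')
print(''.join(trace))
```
OP

Exception raised in try, caught by bare except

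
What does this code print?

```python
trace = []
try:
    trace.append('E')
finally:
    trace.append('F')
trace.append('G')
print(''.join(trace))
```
EFG

try/finally without except, no exception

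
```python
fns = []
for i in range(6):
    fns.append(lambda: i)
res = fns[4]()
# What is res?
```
5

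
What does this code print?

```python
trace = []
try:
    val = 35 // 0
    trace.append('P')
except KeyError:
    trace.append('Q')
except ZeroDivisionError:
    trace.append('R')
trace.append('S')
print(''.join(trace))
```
RS

ZeroDivisionError is caught by its specific handler, not KeyError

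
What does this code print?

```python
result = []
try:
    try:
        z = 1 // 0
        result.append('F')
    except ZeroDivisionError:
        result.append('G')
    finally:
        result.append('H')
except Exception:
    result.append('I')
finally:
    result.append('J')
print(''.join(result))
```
GHJ

Both finally blocks run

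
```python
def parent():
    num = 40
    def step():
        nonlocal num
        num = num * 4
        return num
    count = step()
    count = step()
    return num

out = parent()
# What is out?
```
640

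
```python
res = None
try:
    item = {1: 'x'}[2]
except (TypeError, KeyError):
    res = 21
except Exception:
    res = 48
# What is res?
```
21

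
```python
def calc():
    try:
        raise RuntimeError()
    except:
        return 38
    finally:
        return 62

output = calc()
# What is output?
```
62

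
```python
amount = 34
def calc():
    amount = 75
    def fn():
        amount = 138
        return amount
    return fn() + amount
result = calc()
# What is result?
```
213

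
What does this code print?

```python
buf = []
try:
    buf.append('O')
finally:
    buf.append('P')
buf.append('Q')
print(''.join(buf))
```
OPQ

try/finally without except, no exception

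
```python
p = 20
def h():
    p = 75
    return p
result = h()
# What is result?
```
75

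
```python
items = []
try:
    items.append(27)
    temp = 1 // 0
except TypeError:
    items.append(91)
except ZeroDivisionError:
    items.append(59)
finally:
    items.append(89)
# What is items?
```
[27, 59, 89]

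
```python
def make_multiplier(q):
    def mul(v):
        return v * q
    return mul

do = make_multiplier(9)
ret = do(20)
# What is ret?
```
180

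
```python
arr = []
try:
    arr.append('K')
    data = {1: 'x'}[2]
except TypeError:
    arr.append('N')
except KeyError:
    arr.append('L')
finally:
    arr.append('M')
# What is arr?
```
['K', 'L', 'M']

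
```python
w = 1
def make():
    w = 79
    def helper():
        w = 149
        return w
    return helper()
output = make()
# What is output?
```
149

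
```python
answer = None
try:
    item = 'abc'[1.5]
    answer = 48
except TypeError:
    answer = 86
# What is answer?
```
86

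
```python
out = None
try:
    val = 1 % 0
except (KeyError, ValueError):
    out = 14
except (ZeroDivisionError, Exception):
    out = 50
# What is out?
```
50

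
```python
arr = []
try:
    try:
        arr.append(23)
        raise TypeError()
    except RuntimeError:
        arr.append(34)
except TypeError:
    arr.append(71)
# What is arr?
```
[23, 71]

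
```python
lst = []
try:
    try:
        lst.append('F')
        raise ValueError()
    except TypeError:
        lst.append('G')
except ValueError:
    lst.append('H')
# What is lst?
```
['F', 'H']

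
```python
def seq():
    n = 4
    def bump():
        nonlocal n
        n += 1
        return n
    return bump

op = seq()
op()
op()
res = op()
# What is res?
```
7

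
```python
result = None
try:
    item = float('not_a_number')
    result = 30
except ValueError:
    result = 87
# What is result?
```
87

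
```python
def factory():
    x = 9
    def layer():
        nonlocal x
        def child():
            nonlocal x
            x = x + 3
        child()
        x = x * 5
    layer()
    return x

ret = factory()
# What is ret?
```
60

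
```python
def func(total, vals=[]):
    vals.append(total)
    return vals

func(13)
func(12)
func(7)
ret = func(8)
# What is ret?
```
[13, 12, 7, 8]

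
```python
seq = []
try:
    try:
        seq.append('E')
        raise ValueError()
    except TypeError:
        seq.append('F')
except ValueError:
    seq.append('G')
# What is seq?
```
['E', 'G']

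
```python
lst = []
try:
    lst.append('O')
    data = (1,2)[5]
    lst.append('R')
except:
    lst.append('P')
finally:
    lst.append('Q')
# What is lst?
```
['O', 'P', 'Q']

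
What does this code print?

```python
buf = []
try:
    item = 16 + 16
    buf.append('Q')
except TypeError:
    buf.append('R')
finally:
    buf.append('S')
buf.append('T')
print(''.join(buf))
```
QST

finally runs after normal execution too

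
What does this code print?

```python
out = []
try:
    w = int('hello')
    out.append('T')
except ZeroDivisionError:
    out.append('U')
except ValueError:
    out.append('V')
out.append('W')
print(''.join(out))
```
VW

ValueError is caught by its specific handler, not ZeroDivisionError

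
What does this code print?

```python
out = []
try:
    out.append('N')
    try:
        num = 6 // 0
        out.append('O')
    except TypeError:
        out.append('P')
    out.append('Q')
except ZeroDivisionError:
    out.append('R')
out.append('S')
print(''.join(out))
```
NRS

Inner handler doesn't match, propagates to outer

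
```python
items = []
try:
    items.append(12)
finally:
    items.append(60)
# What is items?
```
[12, 60]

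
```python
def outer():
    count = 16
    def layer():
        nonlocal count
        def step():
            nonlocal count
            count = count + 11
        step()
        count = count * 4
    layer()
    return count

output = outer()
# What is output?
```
108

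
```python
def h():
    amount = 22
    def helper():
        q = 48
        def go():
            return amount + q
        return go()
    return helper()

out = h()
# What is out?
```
70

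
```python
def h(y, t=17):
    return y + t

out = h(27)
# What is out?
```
44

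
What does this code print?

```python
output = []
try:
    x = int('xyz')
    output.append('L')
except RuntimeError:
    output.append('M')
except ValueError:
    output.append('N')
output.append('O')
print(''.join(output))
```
NO

ValueError is caught by its specific handler, not RuntimeError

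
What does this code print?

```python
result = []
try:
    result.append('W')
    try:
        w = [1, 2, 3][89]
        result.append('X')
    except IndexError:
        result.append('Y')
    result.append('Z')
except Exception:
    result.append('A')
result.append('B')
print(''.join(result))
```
WYZB

Inner exception caught by inner handler, outer continues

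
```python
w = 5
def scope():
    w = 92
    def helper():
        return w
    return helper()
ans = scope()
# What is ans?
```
92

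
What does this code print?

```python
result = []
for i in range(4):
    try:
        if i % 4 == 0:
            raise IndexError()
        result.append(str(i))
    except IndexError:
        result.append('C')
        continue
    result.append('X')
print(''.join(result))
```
C1X2X3X

continue in except skips rest of loop body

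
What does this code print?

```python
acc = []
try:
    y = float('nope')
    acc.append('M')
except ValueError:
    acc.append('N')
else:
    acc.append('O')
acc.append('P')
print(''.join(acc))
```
NP

else block skipped when exception is caught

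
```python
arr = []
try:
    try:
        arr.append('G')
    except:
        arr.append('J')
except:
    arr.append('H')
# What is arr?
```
['G']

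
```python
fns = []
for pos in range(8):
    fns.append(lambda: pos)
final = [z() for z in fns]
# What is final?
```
[7, 7, 7, 7, 7, 7, 7, 7]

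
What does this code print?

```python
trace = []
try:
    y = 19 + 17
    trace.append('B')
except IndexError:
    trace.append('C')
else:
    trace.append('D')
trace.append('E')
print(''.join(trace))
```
BDE

else block runs when no exception occurs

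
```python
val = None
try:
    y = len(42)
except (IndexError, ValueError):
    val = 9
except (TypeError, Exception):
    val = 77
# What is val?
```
77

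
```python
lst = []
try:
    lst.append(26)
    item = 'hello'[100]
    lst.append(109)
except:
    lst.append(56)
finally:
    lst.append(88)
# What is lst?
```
[26, 56, 88]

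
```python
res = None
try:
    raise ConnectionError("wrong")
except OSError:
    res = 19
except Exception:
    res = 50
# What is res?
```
19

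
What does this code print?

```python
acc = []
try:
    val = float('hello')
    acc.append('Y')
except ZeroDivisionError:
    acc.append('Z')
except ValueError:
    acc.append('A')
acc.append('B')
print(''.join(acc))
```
AB

ValueError is caught by its specific handler, not ZeroDivisionError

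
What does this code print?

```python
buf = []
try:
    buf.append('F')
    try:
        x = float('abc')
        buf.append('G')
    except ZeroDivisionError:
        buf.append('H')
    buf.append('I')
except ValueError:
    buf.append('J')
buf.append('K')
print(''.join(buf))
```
FJK

Inner handler doesn't match, propagates to outer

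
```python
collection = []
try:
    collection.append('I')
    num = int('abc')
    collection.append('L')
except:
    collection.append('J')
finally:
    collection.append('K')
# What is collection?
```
['I', 'J', 'K']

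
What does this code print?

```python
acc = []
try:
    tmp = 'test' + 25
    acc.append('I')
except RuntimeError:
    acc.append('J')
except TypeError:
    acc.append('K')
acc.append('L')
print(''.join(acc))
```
KL

TypeError is caught by its specific handler, not RuntimeError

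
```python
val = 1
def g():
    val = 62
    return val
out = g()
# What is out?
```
62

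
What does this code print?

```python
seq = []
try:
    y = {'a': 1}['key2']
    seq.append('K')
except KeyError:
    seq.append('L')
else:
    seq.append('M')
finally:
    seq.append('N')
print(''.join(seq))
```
LN

Exception: except runs, else skipped, finally runs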